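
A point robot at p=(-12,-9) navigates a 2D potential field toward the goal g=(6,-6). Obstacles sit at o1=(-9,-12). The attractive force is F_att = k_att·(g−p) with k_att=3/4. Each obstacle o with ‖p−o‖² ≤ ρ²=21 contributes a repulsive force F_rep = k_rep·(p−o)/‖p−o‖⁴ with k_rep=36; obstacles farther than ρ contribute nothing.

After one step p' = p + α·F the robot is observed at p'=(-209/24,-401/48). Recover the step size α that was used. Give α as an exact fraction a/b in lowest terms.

α = 1/4

F_att = 3/4·(g−p) = 3/4·(18,3) = (13.5000,2.2500)
o1: d²=18 ≤ ρ²=21; F_rep = 36·(-3,3)/18² = (-0.3333,0.3333)
F = F_att + ΣF_rep = (13.1667,2.5833)
Δp = p'−p = (3.2917,0.6458); α = Δx/Fx = (79/24) / (79/6) = 1/4
check: Δy/Fy = (31/48) / (31/12) = 1/4 ✓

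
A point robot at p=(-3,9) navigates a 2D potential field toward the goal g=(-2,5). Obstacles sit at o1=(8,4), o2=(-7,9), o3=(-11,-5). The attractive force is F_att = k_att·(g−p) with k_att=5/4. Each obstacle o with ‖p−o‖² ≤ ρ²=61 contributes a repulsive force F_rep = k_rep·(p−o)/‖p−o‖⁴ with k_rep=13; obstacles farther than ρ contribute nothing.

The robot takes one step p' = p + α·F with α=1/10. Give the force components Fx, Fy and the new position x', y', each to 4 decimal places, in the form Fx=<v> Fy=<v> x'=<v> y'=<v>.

Fx=1.4531 Fy=-5.0000 x'=-2.8547 y'=8.5000

F_att = 5/4·(g−p) = 5/4·(1,-4) = (1.2500,-5.0000)
o1: d²=146 > ρ²=61 → inactive
o2: d²=16 ≤ ρ²=61; F_rep = 13·(4,0)/16² = (0.2031,0.0000)
o3: d²=260 > ρ²=61 → inactive
F = F_att + ΣF_rep = (1.4531,-5.0000)
p' = p + 1/10·F = (-2.8547,8.5000)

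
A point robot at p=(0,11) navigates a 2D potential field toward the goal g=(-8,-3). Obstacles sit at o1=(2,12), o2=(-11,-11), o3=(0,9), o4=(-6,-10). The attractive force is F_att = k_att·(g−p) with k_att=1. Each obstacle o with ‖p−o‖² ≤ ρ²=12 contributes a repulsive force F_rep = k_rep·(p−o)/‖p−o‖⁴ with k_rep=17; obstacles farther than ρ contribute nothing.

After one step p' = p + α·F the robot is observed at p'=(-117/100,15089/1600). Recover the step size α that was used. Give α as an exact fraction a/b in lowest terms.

α = 1/8

F_att = 1·(g−p) = 1·(-8,-14) = (-8.0000,-14.0000)
o1: d²=5 ≤ ρ²=12; F_rep = 17·(-2,-1)/5² = (-1.3600,-0.6800)
o2: d²=605 > ρ²=12 → inactive
o3: d²=4 ≤ ρ²=12; F_rep = 17·(0,2)/4² = (0.0000,2.1250)
o4: d²=477 > ρ²=12 → inactive
F = F_att + ΣF_rep = (-9.3600,-12.5550)
Δp = p'−p = (-1.1700,-1.5694); α = Δx/Fx = (-117/100) / (-234/25) = 1/8
check: Δy/Fy = (-2511/1600) / (-2511/200) = 1/8 ✓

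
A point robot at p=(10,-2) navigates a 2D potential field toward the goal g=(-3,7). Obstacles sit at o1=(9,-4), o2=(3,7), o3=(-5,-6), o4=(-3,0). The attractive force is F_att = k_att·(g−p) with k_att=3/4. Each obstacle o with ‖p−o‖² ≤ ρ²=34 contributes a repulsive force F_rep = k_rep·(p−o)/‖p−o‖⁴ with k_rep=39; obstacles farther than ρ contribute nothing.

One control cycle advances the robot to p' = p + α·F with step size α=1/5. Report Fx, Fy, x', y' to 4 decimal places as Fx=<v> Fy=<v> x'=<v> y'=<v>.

Fx=-8.1900 Fy=9.8700 x'=8.3620 y'=-0.0260

F_att = 3/4·(g−p) = 3/4·(-13,9) = (-9.7500,6.7500)
o1: d²=5 ≤ ρ²=34; F_rep = 39·(1,2)/5² = (1.5600,3.1200)
o2: d²=130 > ρ²=34 → inactive
o3: d²=241 > ρ²=34 → inactive
o4: d²=173 > ρ²=34 → inactive
F = F_att + ΣF_rep = (-8.1900,9.8700)
p' = p + 1/5·F = (8.3620,-0.0260)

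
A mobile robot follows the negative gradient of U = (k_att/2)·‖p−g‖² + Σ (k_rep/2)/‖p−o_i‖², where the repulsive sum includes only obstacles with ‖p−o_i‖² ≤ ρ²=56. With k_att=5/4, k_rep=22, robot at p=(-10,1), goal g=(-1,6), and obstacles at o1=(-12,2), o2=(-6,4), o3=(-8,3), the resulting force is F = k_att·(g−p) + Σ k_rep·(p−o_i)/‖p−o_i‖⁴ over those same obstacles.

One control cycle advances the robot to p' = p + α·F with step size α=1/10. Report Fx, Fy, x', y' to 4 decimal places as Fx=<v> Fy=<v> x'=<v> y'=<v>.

Fx=12.1817 Fy=4.5769 x'=-8.7818 y'=1.4577

F_att = 5/4·(g−p) = 5/4·(9,5) = (11.2500,6.2500)
o1: d²=5 ≤ ρ²=56; F_rep = 22·(2,-1)/5² = (1.7600,-0.8800)
o2: d²=25 ≤ ρ²=56; F_rep = 22·(-4,-3)/25² = (-0.1408,-0.1056)
o3: d²=8 ≤ ρ²=56; F_rep = 22·(-2,-2)/8² = (-0.6875,-0.6875)
F = F_att + ΣF_rep = (12.1817,4.5769)
p' = p + 1/10·F = (-8.7818,1.4577)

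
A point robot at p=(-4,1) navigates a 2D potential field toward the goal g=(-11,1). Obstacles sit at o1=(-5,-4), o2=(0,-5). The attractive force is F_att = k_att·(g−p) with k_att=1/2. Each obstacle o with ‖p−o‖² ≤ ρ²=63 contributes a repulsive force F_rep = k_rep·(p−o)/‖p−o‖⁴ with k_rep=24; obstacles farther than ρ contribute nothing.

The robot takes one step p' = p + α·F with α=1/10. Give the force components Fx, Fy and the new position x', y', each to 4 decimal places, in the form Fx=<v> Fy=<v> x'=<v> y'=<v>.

F_att = 1/2·(g−p) = 1/2·(-7,0) = (-3.5000,0.0000)
o1: d²=26 ≤ ρ²=63; F_rep = 24·(1,5)/26² = (0.0355,0.1775)
o2: d²=52 ≤ ρ²=63; F_rep = 24·(-4,6)/52² = (-0.0355,0.0533)
F = F_att + ΣF_rep = (-3.5000,0.2308)
p' = p + 1/10·F = (-4.3500,1.0231)

Fx=-3.5000 Fy=0.2308 x'=-4.3500 y'=1.0231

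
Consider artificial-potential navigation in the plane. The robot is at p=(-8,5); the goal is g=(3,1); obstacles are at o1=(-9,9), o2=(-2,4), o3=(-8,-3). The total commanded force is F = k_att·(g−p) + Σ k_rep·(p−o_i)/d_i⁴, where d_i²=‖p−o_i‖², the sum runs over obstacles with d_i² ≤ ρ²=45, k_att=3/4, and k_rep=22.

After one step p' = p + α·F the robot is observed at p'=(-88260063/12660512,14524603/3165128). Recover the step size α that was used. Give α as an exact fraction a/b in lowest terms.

α = 1/8

F_att = 3/4·(g−p) = 3/4·(11,-4) = (8.2500,-3.0000)
o1: d²=17 ≤ ρ²=45; F_rep = 22·(1,-4)/17² = (0.0761,-0.3045)
o2: d²=37 ≤ ρ²=45; F_rep = 22·(-6,1)/37² = (-0.0964,0.0161)
o3: d²=64 > ρ²=45 → inactive
F = F_att + ΣF_rep = (8.2297,-3.2884)
Δp = p'−p = (1.0287,-0.4111); α = Δx/Fx = (13024033/12660512) / (13024033/1582564) = 1/8
check: Δy/Fy = (-1301037/3165128) / (-1301037/395641) = 1/8 ✓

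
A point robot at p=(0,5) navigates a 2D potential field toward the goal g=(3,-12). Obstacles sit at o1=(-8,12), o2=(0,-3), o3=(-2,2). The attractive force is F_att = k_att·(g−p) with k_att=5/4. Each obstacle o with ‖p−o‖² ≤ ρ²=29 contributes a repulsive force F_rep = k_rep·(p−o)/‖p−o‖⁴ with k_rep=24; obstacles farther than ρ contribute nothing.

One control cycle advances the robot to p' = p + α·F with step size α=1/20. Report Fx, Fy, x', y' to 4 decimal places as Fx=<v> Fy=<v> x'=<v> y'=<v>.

F_att = 5/4·(g−p) = 5/4·(3,-17) = (3.7500,-21.2500)
o1: d²=113 > ρ²=29 → inactive
o2: d²=64 > ρ²=29 → inactive
o3: d²=13 ≤ ρ²=29; F_rep = 24·(2,3)/13² = (0.2840,0.4260)
F = F_att + ΣF_rep = (4.0340,-20.8240)
p' = p + 1/20·F = (0.2017,3.9588)

Fx=4.0340 Fy=-20.8240 x'=0.2017 y'=3.9588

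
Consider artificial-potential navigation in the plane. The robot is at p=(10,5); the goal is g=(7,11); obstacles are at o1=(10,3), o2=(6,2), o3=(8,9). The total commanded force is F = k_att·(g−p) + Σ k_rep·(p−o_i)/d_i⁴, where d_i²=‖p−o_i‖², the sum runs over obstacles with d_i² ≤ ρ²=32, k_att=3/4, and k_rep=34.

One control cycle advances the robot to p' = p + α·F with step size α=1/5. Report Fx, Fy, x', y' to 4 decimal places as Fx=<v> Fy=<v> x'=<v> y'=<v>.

F_att = 3/4·(g−p) = 3/4·(-3,6) = (-2.2500,4.5000)
o1: d²=4 ≤ ρ²=32; F_rep = 34·(0,2)/4² = (0.0000,4.2500)
o2: d²=25 ≤ ρ²=32; F_rep = 34·(4,3)/25² = (0.2176,0.1632)
o3: d²=20 ≤ ρ²=32; F_rep = 34·(2,-4)/20² = (0.1700,-0.3400)
F = F_att + ΣF_rep = (-1.8624,8.5732)
p' = p + 1/5·F = (9.6275,6.7146)

Fx=-1.8624 Fy=8.5732 x'=9.6275 y'=6.7146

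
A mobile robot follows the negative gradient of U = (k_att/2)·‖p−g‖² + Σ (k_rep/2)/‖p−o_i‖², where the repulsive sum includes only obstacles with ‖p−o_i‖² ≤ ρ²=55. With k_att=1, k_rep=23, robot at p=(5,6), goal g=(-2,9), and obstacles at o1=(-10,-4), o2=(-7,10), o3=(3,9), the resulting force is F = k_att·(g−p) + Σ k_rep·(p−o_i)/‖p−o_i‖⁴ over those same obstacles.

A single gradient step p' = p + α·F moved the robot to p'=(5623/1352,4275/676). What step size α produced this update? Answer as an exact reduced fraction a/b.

α = 1/8

F_att = 1·(g−p) = 1·(-7,3) = (-7.0000,3.0000)
o1: d²=325 > ρ²=55 → inactive
o2: d²=160 > ρ²=55 → inactive
o3: d²=13 ≤ ρ²=55; F_rep = 23·(2,-3)/13² = (0.2722,-0.4083)
F = F_att + ΣF_rep = (-6.7278,2.5917)
Δp = p'−p = (-0.8410,0.3240); α = Δx/Fx = (-1137/1352) / (-1137/169) = 1/8
check: Δy/Fy = (219/676) / (438/169) = 1/8 ✓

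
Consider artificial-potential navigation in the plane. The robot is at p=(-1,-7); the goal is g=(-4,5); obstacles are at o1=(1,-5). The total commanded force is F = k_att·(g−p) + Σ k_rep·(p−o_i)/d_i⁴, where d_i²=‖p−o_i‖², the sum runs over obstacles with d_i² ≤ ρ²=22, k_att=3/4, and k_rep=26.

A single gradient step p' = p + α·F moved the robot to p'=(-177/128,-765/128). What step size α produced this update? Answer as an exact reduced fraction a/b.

α = 1/8

F_att = 3/4·(g−p) = 3/4·(-3,12) = (-2.2500,9.0000)
o1: d²=8 ≤ ρ²=22; F_rep = 26·(-2,-2)/8² = (-0.8125,-0.8125)
F = F_att + ΣF_rep = (-3.0625,8.1875)
Δp = p'−p = (-0.3828,1.0234); α = Δx/Fx = (-49/128) / (-49/16) = 1/8
check: Δy/Fy = (131/128) / (131/16) = 1/8 ✓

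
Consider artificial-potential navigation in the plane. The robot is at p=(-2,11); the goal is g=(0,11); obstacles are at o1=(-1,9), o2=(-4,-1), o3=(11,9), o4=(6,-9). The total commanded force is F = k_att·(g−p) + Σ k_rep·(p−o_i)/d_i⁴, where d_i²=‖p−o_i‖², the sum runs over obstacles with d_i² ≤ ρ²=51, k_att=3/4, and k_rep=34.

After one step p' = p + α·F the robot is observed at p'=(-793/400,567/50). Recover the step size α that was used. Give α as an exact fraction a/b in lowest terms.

α = 1/8

F_att = 3/4·(g−p) = 3/4·(2,0) = (1.5000,0.0000)
o1: d²=5 ≤ ρ²=51; F_rep = 34·(-1,2)/5² = (-1.3600,2.7200)
o2: d²=148 > ρ²=51 → inactive
o3: d²=173 > ρ²=51 → inactive
o4: d²=464 > ρ²=51 → inactive
F = F_att + ΣF_rep = (0.1400,2.7200)
Δp = p'−p = (0.0175,0.3400); α = Δx/Fx = (7/400) / (7/50) = 1/8
check: Δy/Fy = (17/50) / (68/25) = 1/8 ✓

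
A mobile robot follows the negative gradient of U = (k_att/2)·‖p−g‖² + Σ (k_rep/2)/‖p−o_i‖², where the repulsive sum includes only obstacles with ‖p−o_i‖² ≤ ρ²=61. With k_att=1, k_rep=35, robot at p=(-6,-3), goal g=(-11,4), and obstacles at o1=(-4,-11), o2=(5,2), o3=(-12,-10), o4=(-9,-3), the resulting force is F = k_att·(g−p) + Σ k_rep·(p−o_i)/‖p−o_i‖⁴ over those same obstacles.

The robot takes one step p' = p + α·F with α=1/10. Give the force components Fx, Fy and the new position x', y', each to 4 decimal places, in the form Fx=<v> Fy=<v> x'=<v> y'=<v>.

F_att = 1·(g−p) = 1·(-5,7) = (-5.0000,7.0000)
o1: d²=68 > ρ²=61 → inactive
o2: d²=146 > ρ²=61 → inactive
o3: d²=85 > ρ²=61 → inactive
o4: d²=9 ≤ ρ²=61; F_rep = 35·(3,0)/9² = (1.2963,0.0000)
F = F_att + ΣF_rep = (-3.7037,7.0000)
p' = p + 1/10·F = (-6.3704,-2.3000)

Fx=-3.7037 Fy=7.0000 x'=-6.3704 y'=-2.3000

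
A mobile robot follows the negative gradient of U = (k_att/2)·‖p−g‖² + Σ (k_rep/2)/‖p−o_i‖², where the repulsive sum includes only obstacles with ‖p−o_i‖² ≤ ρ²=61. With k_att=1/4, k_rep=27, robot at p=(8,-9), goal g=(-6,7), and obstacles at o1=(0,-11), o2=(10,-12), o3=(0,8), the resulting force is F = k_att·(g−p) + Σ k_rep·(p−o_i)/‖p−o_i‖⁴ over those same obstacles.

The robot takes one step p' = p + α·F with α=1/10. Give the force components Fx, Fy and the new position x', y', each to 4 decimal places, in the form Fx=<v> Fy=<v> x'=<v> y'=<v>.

Fx=-3.8195 Fy=4.4793 x'=7.6180 y'=-8.5521

F_att = 1/4·(g−p) = 1/4·(-14,16) = (-3.5000,4.0000)
o1: d²=68 > ρ²=61 → inactive
o2: d²=13 ≤ ρ²=61; F_rep = 27·(-2,3)/13² = (-0.3195,0.4793)
o3: d²=353 > ρ²=61 → inactive
F = F_att + ΣF_rep = (-3.8195,4.4793)
p' = p + 1/10·F = (7.6180,-8.5521)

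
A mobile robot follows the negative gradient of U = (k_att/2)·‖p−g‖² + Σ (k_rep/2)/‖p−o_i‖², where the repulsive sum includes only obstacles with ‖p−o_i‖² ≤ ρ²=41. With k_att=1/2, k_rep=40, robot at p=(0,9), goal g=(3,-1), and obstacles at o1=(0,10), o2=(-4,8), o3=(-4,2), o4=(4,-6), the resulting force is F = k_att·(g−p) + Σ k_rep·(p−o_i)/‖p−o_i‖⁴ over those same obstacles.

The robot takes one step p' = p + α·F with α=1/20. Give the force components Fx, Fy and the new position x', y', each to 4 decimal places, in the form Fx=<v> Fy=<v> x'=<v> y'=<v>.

F_att = 1/2·(g−p) = 1/2·(3,-10) = (1.5000,-5.0000)
o1: d²=1 ≤ ρ²=41; F_rep = 40·(0,-1)/1² = (0.0000,-40.0000)
o2: d²=17 ≤ ρ²=41; F_rep = 40·(4,1)/17² = (0.5536,0.1384)
o3: d²=65 > ρ²=41 → inactive
o4: d²=241 > ρ²=41 → inactive
F = F_att + ΣF_rep = (2.0536,-44.8616)
p' = p + 1/20·F = (0.1027,6.7569)

Fx=2.0536 Fy=-44.8616 x'=0.1027 y'=6.7569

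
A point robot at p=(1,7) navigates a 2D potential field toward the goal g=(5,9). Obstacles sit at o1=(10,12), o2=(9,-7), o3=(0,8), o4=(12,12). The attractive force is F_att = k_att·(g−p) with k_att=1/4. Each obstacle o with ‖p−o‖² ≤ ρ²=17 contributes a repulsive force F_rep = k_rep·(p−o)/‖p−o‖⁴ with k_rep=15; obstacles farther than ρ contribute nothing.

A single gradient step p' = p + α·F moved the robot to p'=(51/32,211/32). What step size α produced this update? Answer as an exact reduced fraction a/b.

F_att = 1/4·(g−p) = 1/4·(4,2) = (1.0000,0.5000)
o1: d²=106 > ρ²=17 → inactive
o2: d²=260 > ρ²=17 → inactive
o3: d²=2 ≤ ρ²=17; F_rep = 15·(1,-1)/2² = (3.7500,-3.7500)
o4: d²=146 > ρ²=17 → inactive
F = F_att + ΣF_rep = (4.7500,-3.2500)
Δp = p'−p = (0.5938,-0.4062); α = Δx/Fx = (19/32) / (19/4) = 1/8
check: Δy/Fy = (-13/32) / (-13/4) = 1/8 ✓

α = 1/8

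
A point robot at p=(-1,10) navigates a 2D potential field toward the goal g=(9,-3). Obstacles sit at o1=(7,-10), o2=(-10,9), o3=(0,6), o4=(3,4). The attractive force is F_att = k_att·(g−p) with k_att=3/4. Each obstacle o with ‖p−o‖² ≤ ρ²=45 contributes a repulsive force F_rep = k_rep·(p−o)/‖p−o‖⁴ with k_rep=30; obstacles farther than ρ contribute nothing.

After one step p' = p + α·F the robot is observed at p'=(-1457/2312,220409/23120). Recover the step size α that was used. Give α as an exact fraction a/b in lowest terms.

F_att = 3/4·(g−p) = 3/4·(10,-13) = (7.5000,-9.7500)
o1: d²=464 > ρ²=45 → inactive
o2: d²=82 > ρ²=45 → inactive
o3: d²=17 ≤ ρ²=45; F_rep = 30·(-1,4)/17² = (-0.1038,0.4152)
o4: d²=52 > ρ²=45 → inactive
F = F_att + ΣF_rep = (7.3962,-9.3348)
Δp = p'−p = (0.3698,-0.4667); α = Δx/Fx = (855/2312) / (4275/578) = 1/20
check: Δy/Fy = (-10791/23120) / (-10791/1156) = 1/20 ✓

α = 1/20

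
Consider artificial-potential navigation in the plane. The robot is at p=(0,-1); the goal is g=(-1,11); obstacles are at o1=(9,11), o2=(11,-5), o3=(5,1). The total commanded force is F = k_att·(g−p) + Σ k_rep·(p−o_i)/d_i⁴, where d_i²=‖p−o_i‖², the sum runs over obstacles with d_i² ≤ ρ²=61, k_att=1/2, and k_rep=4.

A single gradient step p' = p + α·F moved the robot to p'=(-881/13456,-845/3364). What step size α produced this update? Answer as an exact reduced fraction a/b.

α = 1/8

F_att = 1/2·(g−p) = 1/2·(-1,12) = (-0.5000,6.0000)
o1: d²=225 > ρ²=61 → inactive
o2: d²=137 > ρ²=61 → inactive
o3: d²=29 ≤ ρ²=61; F_rep = 4·(-5,-2)/29² = (-0.0238,-0.0095)
F = F_att + ΣF_rep = (-0.5238,5.9905)
Δp = p'−p = (-0.0655,0.7488); α = Δx/Fx = (-881/13456) / (-881/1682) = 1/8
check: Δy/Fy = (2519/3364) / (5038/841) = 1/8 ✓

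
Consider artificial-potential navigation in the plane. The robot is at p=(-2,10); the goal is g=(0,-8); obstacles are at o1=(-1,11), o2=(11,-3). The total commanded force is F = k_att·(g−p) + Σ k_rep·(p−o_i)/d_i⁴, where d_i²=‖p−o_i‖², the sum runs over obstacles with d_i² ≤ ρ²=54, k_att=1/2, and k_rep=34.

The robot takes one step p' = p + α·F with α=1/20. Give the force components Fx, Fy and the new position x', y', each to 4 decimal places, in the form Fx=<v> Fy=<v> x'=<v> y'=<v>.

F_att = 1/2·(g−p) = 1/2·(2,-18) = (1.0000,-9.0000)
o1: d²=2 ≤ ρ²=54; F_rep = 34·(-1,-1)/2² = (-8.5000,-8.5000)
o2: d²=338 > ρ²=54 → inactive
F = F_att + ΣF_rep = (-7.5000,-17.5000)
p' = p + 1/20·F = (-2.3750,9.1250)

Fx=-7.5000 Fy=-17.5000 x'=-2.3750 y'=9.1250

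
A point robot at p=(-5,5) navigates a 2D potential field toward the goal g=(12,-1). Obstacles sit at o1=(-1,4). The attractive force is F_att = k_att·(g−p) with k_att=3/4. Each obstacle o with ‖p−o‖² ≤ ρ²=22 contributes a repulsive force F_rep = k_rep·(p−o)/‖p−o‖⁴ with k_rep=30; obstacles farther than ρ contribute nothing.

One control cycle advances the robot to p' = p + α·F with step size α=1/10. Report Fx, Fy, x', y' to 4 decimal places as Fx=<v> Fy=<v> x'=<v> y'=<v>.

Fx=12.3348 Fy=-4.3962 x'=-3.7665 y'=4.5604

F_att = 3/4·(g−p) = 3/4·(17,-6) = (12.7500,-4.5000)
o1: d²=17 ≤ ρ²=22; F_rep = 30·(-4,1)/17² = (-0.4152,0.1038)
F = F_att + ΣF_rep = (12.3348,-4.3962)
p' = p + 1/10·F = (-3.7665,4.5604)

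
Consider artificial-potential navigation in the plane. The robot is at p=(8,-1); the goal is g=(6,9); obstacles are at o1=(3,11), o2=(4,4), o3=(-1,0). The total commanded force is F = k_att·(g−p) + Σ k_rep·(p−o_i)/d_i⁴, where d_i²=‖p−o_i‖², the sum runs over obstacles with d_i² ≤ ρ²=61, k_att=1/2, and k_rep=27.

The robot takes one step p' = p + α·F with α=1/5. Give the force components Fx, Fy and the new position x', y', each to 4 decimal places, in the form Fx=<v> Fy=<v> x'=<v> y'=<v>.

F_att = 1/2·(g−p) = 1/2·(-2,10) = (-1.0000,5.0000)
o1: d²=169 > ρ²=61 → inactive
o2: d²=41 ≤ ρ²=61; F_rep = 27·(4,-5)/41² = (0.0642,-0.0803)
o3: d²=82 > ρ²=61 → inactive
F = F_att + ΣF_rep = (-0.9358,4.9197)
p' = p + 1/5·F = (7.8128,-0.0161)

Fx=-0.9358 Fy=4.9197 x'=7.8128 y'=-0.0161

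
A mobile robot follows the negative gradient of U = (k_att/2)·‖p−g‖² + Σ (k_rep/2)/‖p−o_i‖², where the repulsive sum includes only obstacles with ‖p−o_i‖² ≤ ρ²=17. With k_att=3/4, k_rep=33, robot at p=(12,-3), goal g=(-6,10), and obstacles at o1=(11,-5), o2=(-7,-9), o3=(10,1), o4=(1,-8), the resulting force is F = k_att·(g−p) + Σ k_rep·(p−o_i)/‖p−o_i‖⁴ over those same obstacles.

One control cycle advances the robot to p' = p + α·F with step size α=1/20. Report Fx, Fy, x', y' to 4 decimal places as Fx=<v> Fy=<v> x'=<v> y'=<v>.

Fx=-12.1800 Fy=12.3900 x'=11.3910 y'=-2.3805

F_att = 3/4·(g−p) = 3/4·(-18,13) = (-13.5000,9.7500)
o1: d²=5 ≤ ρ²=17; F_rep = 33·(1,2)/5² = (1.3200,2.6400)
o2: d²=397 > ρ²=17 → inactive
o3: d²=20 > ρ²=17 → inactive
o4: d²=146 > ρ²=17 → inactive
F = F_att + ΣF_rep = (-12.1800,12.3900)
p' = p + 1/20·F = (11.3910,-2.3805)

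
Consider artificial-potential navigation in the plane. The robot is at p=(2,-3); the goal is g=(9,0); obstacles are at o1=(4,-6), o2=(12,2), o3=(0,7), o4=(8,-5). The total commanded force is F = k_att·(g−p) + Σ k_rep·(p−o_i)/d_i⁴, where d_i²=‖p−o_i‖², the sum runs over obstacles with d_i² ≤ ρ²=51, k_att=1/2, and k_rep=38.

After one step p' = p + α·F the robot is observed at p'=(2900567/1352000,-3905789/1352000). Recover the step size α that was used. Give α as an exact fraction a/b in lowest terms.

F_att = 1/2·(g−p) = 1/2·(7,3) = (3.5000,1.5000)
o1: d²=13 ≤ ρ²=51; F_rep = 38·(-2,3)/13² = (-0.4497,0.6746)
o2: d²=125 > ρ²=51 → inactive
o3: d²=104 > ρ²=51 → inactive
o4: d²=40 ≤ ρ²=51; F_rep = 38·(-6,2)/40² = (-0.1425,0.0475)
F = F_att + ΣF_rep = (2.9078,2.2221)
Δp = p'−p = (0.1454,0.1111); α = Δx/Fx = (196567/1352000) / (196567/67600) = 1/20
check: Δy/Fy = (150211/1352000) / (150211/67600) = 1/20 ✓

α = 1/20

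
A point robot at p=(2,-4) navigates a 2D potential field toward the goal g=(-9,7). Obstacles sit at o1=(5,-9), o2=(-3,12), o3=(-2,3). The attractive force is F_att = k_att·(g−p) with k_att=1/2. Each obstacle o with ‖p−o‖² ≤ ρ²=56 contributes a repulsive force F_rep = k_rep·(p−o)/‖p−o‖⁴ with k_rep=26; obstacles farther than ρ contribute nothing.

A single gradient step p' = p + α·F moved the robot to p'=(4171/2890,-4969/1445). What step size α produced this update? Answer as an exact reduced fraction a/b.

F_att = 1/2·(g−p) = 1/2·(-11,11) = (-5.5000,5.5000)
o1: d²=34 ≤ ρ²=56; F_rep = 26·(-3,5)/34² = (-0.0675,0.1125)
o2: d²=281 > ρ²=56 → inactive
o3: d²=65 > ρ²=56 → inactive
F = F_att + ΣF_rep = (-5.5675,5.6125)
Δp = p'−p = (-0.5567,0.5612); α = Δx/Fx = (-1609/2890) / (-1609/289) = 1/10
check: Δy/Fy = (811/1445) / (1622/289) = 1/10 ✓

α = 1/10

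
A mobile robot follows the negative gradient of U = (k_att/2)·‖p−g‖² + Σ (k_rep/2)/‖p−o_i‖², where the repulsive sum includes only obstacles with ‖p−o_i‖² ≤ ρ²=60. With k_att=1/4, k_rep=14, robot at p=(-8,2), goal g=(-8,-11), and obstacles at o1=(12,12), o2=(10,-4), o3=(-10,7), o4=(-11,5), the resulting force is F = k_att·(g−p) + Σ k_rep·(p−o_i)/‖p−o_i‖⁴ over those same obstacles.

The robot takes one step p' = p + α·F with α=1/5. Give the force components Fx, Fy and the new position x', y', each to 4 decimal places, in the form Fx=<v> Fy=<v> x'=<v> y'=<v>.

F_att = 1/4·(g−p) = 1/4·(0,-13) = (0.0000,-3.2500)
o1: d²=500 > ρ²=60 → inactive
o2: d²=360 > ρ²=60 → inactive
o3: d²=29 ≤ ρ²=60; F_rep = 14·(2,-5)/29² = (0.0333,-0.0832)
o4: d²=18 ≤ ρ²=60; F_rep = 14·(3,-3)/18² = (0.1296,-0.1296)
F = F_att + ΣF_rep = (0.1629,-3.4629)
p' = p + 1/5·F = (-7.9674,1.3074)

Fx=0.1629 Fy=-3.4629 x'=-7.9674 y'=1.3074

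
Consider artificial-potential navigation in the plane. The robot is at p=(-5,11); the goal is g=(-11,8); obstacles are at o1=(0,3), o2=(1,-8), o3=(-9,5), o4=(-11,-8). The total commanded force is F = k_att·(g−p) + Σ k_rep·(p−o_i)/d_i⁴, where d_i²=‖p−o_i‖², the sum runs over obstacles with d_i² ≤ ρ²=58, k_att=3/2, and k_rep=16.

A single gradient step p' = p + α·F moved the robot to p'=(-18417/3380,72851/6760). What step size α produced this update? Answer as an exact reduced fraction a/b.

α = 1/20

F_att = 3/2·(g−p) = 3/2·(-6,-3) = (-9.0000,-4.5000)
o1: d²=89 > ρ²=58 → inactive
o2: d²=397 > ρ²=58 → inactive
o3: d²=52 ≤ ρ²=58; F_rep = 16·(4,6)/52² = (0.0237,0.0355)
o4: d²=397 > ρ²=58 → inactive
F = F_att + ΣF_rep = (-8.9763,-4.4645)
Δp = p'−p = (-0.4488,-0.2232); α = Δx/Fx = (-1517/3380) / (-1517/169) = 1/20
check: Δy/Fy = (-1509/6760) / (-1509/338) = 1/20 ✓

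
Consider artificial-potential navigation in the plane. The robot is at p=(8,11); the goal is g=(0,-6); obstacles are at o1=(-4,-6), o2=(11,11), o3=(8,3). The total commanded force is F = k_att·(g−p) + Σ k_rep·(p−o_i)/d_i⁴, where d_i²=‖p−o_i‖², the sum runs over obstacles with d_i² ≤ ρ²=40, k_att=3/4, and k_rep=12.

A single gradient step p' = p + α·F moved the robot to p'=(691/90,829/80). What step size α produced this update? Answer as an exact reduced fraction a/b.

α = 1/20

F_att = 3/4·(g−p) = 3/4·(-8,-17) = (-6.0000,-12.7500)
o1: d²=433 > ρ²=40 → inactive
o2: d²=9 ≤ ρ²=40; F_rep = 12·(-3,0)/9² = (-0.4444,0.0000)
o3: d²=64 > ρ²=40 → inactive
F = F_att + ΣF_rep = (-6.4444,-12.7500)
Δp = p'−p = (-0.3222,-0.6375); α = Δx/Fx = (-29/90) / (-58/9) = 1/20
check: Δy/Fy = (-51/80) / (-51/4) = 1/20 ✓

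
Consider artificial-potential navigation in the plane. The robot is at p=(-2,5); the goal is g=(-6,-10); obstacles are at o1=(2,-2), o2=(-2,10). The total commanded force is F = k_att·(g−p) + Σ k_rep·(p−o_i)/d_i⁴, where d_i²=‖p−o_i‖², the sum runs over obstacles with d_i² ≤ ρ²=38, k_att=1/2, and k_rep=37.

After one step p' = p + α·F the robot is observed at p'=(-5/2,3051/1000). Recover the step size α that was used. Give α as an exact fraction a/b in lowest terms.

α = 1/4

F_att = 1/2·(g−p) = 1/2·(-4,-15) = (-2.0000,-7.5000)
o1: d²=65 > ρ²=38 → inactive
o2: d²=25 ≤ ρ²=38; F_rep = 37·(0,-5)/25² = (0.0000,-0.2960)
F = F_att + ΣF_rep = (-2.0000,-7.7960)
Δp = p'−p = (-0.5000,-1.9490); α = Δx/Fx = (-1/2) / (-2) = 1/4
check: Δy/Fy = (-1949/1000) / (-1949/250) = 1/4 ✓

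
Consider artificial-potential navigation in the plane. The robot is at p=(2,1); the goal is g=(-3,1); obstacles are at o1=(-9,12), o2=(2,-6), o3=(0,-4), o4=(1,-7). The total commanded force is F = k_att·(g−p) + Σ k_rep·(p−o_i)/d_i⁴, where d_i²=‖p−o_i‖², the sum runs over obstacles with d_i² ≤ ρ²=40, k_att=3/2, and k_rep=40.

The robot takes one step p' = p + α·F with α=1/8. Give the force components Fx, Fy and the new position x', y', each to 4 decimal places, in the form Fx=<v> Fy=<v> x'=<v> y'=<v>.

Fx=-7.4049 Fy=0.2378 x'=1.0744 y'=1.0297

F_att = 3/2·(g−p) = 3/2·(-5,0) = (-7.5000,0.0000)
o1: d²=242 > ρ²=40 → inactive
o2: d²=49 > ρ²=40 → inactive
o3: d²=29 ≤ ρ²=40; F_rep = 40·(2,5)/29² = (0.0951,0.2378)
o4: d²=65 > ρ²=40 → inactive
F = F_att + ΣF_rep = (-7.4049,0.2378)
p' = p + 1/8·F = (1.0744,1.0297)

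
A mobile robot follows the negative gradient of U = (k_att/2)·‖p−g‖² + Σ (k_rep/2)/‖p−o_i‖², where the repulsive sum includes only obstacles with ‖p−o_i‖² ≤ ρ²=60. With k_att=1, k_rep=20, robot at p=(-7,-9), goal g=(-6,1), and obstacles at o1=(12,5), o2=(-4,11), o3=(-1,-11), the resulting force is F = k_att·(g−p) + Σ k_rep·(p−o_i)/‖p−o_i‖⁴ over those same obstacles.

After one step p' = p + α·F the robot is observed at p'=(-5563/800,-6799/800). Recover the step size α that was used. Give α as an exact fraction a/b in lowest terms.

F_att = 1·(g−p) = 1·(1,10) = (1.0000,10.0000)
o1: d²=557 > ρ²=60 → inactive
o2: d²=409 > ρ²=60 → inactive
o3: d²=40 ≤ ρ²=60; F_rep = 20·(-6,2)/40² = (-0.0750,0.0250)
F = F_att + ΣF_rep = (0.9250,10.0250)
Δp = p'−p = (0.0462,0.5012); α = Δx/Fx = (37/800) / (37/40) = 1/20
check: Δy/Fy = (401/800) / (401/40) = 1/20 ✓

α = 1/20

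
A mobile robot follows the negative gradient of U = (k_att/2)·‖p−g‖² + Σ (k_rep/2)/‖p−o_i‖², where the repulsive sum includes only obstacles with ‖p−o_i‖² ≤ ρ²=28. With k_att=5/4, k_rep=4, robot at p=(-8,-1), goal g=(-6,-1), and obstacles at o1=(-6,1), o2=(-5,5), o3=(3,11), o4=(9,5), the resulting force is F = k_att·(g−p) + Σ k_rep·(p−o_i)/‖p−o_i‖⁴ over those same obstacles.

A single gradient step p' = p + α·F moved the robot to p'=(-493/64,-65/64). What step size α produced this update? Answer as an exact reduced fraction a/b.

F_att = 5/4·(g−p) = 5/4·(2,0) = (2.5000,0.0000)
o1: d²=8 ≤ ρ²=28; F_rep = 4·(-2,-2)/8² = (-0.1250,-0.1250)
o2: d²=45 > ρ²=28 → inactive
o3: d²=265 > ρ²=28 → inactive
o4: d²=325 > ρ²=28 → inactive
F = F_att + ΣF_rep = (2.3750,-0.1250)
Δp = p'−p = (0.2969,-0.0156); α = Δx/Fx = (19/64) / (19/8) = 1/8
check: Δy/Fy = (-1/64) / (-1/8) = 1/8 ✓

α = 1/8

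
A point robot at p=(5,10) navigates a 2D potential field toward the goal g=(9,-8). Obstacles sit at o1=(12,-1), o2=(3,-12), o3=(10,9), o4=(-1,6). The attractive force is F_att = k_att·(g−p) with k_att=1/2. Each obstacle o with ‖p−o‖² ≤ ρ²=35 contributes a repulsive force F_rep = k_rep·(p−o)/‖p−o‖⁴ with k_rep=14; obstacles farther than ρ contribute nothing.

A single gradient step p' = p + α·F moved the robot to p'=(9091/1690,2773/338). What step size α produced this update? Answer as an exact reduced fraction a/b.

α = 1/5

F_att = 1/2·(g−p) = 1/2·(4,-18) = (2.0000,-9.0000)
o1: d²=170 > ρ²=35 → inactive
o2: d²=488 > ρ²=35 → inactive
o3: d²=26 ≤ ρ²=35; F_rep = 14·(-5,1)/26² = (-0.1036,0.0207)
o4: d²=52 > ρ²=35 → inactive
F = F_att + ΣF_rep = (1.8964,-8.9793)
Δp = p'−p = (0.3793,-1.7959); α = Δx/Fx = (641/1690) / (641/338) = 1/5
check: Δy/Fy = (-607/338) / (-3035/338) = 1/5 ✓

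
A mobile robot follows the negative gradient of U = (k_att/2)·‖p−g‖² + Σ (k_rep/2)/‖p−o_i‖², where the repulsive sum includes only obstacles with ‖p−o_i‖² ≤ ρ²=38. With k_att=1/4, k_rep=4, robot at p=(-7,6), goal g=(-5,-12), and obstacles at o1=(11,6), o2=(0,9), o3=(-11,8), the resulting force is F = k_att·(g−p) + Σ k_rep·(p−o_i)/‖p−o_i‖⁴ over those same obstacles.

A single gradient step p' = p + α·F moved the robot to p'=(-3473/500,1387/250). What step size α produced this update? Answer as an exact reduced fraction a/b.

F_att = 1/4·(g−p) = 1/4·(2,-18) = (0.5000,-4.5000)
o1: d²=324 > ρ²=38 → inactive
o2: d²=58 > ρ²=38 → inactive
o3: d²=20 ≤ ρ²=38; F_rep = 4·(4,-2)/20² = (0.0400,-0.0200)
F = F_att + ΣF_rep = (0.5400,-4.5200)
Δp = p'−p = (0.0540,-0.4520); α = Δx/Fx = (27/500) / (27/50) = 1/10
check: Δy/Fy = (-113/250) / (-113/25) = 1/10 ✓

α = 1/10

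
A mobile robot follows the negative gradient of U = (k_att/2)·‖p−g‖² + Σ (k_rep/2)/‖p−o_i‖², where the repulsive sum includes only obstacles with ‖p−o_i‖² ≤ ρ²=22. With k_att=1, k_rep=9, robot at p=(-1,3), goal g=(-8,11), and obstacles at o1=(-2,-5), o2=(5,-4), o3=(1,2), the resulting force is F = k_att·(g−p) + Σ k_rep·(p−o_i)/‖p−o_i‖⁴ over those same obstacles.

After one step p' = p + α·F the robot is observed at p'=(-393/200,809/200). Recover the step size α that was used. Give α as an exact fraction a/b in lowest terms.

F_att = 1·(g−p) = 1·(-7,8) = (-7.0000,8.0000)
o1: d²=65 > ρ²=22 → inactive
o2: d²=85 > ρ²=22 → inactive
o3: d²=5 ≤ ρ²=22; F_rep = 9·(-2,1)/5² = (-0.7200,0.3600)
F = F_att + ΣF_rep = (-7.7200,8.3600)
Δp = p'−p = (-0.9650,1.0450); α = Δx/Fx = (-193/200) / (-193/25) = 1/8
check: Δy/Fy = (209/200) / (209/25) = 1/8 ✓

α = 1/8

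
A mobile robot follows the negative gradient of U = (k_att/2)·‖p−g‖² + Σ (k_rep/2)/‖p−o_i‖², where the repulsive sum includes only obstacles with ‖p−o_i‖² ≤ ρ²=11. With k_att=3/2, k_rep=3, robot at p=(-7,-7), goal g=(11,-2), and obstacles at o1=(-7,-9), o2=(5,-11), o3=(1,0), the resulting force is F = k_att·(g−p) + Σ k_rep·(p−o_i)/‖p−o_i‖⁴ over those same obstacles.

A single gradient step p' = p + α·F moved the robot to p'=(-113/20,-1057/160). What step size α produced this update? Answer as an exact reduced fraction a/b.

α = 1/20

F_att = 3/2·(g−p) = 3/2·(18,5) = (27.0000,7.5000)
o1: d²=4 ≤ ρ²=11; F_rep = 3·(0,2)/4² = (0.0000,0.3750)
o2: d²=160 > ρ²=11 → inactive
o3: d²=113 > ρ²=11 → inactive
F = F_att + ΣF_rep = (27.0000,7.8750)
Δp = p'−p = (1.3500,0.3937); α = Δx/Fx = (27/20) / (27) = 1/20
check: Δy/Fy = (63/160) / (63/8) = 1/20 ✓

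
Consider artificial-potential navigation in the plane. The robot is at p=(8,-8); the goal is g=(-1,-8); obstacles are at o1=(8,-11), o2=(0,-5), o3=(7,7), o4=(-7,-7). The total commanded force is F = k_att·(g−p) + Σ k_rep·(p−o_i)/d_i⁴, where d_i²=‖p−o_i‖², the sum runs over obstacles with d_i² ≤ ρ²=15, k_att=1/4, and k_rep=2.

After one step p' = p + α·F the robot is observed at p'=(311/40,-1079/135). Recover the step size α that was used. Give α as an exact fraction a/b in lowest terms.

F_att = 1/4·(g−p) = 1/4·(-9,0) = (-2.2500,0.0000)
o1: d²=9 ≤ ρ²=15; F_rep = 2·(0,3)/9² = (0.0000,0.0741)
o2: d²=73 > ρ²=15 → inactive
o3: d²=226 > ρ²=15 → inactive
o4: d²=226 > ρ²=15 → inactive
F = F_att + ΣF_rep = (-2.2500,0.0741)
Δp = p'−p = (-0.2250,0.0074); α = Δx/Fx = (-9/40) / (-9/4) = 1/10
check: Δy/Fy = (1/135) / (2/27) = 1/10 ✓

α = 1/10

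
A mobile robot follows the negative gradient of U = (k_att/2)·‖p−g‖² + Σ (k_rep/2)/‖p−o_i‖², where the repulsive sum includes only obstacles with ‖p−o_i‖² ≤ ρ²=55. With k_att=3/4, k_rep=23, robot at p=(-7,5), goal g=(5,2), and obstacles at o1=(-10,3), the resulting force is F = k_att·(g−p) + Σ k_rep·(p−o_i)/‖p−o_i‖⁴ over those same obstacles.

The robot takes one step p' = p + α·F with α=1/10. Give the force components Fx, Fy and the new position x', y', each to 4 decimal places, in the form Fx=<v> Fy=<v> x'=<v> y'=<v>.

Fx=9.4083 Fy=-1.9778 x'=-6.0592 y'=4.8022

F_att = 3/4·(g−p) = 3/4·(12,-3) = (9.0000,-2.2500)
o1: d²=13 ≤ ρ²=55; F_rep = 23·(3,2)/13² = (0.4083,0.2722)
F = F_att + ΣF_rep = (9.4083,-1.9778)
p' = p + 1/10·F = (-6.0592,4.8022)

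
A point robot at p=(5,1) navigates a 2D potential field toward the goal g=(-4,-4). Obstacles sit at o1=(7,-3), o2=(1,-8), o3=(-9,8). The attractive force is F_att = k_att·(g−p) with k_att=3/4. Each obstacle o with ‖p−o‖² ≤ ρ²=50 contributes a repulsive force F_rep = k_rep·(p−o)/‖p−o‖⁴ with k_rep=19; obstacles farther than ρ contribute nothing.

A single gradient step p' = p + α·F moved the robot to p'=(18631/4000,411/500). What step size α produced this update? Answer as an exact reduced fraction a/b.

F_att = 3/4·(g−p) = 3/4·(-9,-5) = (-6.7500,-3.7500)
o1: d²=20 ≤ ρ²=50; F_rep = 19·(-2,4)/20² = (-0.0950,0.1900)
o2: d²=97 > ρ²=50 → inactive
o3: d²=245 > ρ²=50 → inactive
F = F_att + ΣF_rep = (-6.8450,-3.5600)
Δp = p'−p = (-0.3422,-0.1780); α = Δx/Fx = (-1369/4000) / (-1369/200) = 1/20
check: Δy/Fy = (-89/500) / (-89/25) = 1/20 ✓

α = 1/20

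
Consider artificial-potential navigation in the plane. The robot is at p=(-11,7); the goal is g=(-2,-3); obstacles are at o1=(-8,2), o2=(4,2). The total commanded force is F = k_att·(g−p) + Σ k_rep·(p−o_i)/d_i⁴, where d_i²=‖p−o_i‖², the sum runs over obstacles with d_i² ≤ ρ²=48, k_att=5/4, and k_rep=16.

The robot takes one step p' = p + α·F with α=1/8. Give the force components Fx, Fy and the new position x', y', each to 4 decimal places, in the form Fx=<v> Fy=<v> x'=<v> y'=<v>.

F_att = 5/4·(g−p) = 5/4·(9,-10) = (11.2500,-12.5000)
o1: d²=34 ≤ ρ²=48; F_rep = 16·(-3,5)/34² = (-0.0415,0.0692)
o2: d²=250 > ρ²=48 → inactive
F = F_att + ΣF_rep = (11.2085,-12.4308)
p' = p + 1/8·F = (-9.5989,5.4462)

Fx=11.2085 Fy=-12.4308 x'=-9.5989 y'=5.4462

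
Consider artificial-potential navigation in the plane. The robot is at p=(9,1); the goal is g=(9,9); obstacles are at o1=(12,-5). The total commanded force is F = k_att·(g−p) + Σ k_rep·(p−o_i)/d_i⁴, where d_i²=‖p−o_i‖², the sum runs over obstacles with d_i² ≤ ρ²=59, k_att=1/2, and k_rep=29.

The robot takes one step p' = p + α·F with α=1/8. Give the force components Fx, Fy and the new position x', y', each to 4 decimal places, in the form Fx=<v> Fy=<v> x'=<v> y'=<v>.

F_att = 1/2·(g−p) = 1/2·(0,8) = (0.0000,4.0000)
o1: d²=45 ≤ ρ²=59; F_rep = 29·(-3,6)/45² = (-0.0430,0.0859)
F = F_att + ΣF_rep = (-0.0430,4.0859)
p' = p + 1/8·F = (8.9946,1.5107)

Fx=-0.0430 Fy=4.0859 x'=8.9946 y'=1.5107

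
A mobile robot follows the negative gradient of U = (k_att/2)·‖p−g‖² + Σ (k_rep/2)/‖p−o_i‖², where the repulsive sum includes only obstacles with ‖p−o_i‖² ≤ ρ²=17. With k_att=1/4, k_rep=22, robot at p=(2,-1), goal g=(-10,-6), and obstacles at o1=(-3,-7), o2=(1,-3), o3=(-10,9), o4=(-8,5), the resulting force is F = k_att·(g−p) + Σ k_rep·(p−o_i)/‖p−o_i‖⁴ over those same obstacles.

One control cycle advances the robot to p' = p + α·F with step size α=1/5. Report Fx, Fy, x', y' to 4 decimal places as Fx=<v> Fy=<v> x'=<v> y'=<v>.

Fx=-2.1200 Fy=0.5100 x'=1.5760 y'=-0.8980

F_att = 1/4·(g−p) = 1/4·(-12,-5) = (-3.0000,-1.2500)
o1: d²=61 > ρ²=17 → inactive
o2: d²=5 ≤ ρ²=17; F_rep = 22·(1,2)/5² = (0.8800,1.7600)
o3: d²=244 > ρ²=17 → inactive
o4: d²=136 > ρ²=17 → inactive
F = F_att + ΣF_rep = (-2.1200,0.5100)
p' = p + 1/5·F = (1.5760,-0.8980)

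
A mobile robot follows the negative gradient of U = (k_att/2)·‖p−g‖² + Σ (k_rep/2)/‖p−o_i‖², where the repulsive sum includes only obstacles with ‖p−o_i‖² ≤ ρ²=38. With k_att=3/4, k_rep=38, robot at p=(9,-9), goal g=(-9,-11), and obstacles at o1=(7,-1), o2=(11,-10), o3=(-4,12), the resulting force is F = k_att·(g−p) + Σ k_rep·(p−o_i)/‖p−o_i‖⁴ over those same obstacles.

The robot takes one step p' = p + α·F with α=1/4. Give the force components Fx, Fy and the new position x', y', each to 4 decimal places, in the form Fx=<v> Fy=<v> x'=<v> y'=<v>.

Fx=-16.5400 Fy=0.0200 x'=4.8650 y'=-8.9950

F_att = 3/4·(g−p) = 3/4·(-18,-2) = (-13.5000,-1.5000)
o1: d²=68 > ρ²=38 → inactive
o2: d²=5 ≤ ρ²=38; F_rep = 38·(-2,1)/5² = (-3.0400,1.5200)
o3: d²=610 > ρ²=38 → inactive
F = F_att + ΣF_rep = (-16.5400,0.0200)
p' = p + 1/4·F = (4.8650,-8.9950)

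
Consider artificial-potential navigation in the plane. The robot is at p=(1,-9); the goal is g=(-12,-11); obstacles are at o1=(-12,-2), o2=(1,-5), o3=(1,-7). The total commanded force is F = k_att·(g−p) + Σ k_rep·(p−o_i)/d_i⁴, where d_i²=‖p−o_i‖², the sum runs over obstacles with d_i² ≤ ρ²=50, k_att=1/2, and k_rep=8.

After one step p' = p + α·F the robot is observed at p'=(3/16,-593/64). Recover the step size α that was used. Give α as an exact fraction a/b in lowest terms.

F_att = 1/2·(g−p) = 1/2·(-13,-2) = (-6.5000,-1.0000)
o1: d²=218 > ρ²=50 → inactive
o2: d²=16 ≤ ρ²=50; F_rep = 8·(0,-4)/16² = (0.0000,-0.1250)
o3: d²=4 ≤ ρ²=50; F_rep = 8·(0,-2)/4² = (0.0000,-1.0000)
F = F_att + ΣF_rep = (-6.5000,-2.1250)
Δp = p'−p = (-0.8125,-0.2656); α = Δx/Fx = (-13/16) / (-13/2) = 1/8
check: Δy/Fy = (-17/64) / (-17/8) = 1/8 ✓

α = 1/8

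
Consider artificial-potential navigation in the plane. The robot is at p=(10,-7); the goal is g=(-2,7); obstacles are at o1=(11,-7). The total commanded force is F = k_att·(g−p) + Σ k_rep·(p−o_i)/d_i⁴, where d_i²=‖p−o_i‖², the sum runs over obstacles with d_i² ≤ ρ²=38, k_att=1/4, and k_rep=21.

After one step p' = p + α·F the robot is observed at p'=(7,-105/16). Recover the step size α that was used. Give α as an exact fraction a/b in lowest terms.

F_att = 1/4·(g−p) = 1/4·(-12,14) = (-3.0000,3.5000)
o1: d²=1 ≤ ρ²=38; F_rep = 21·(-1,0)/1² = (-21.0000,0.0000)
F = F_att + ΣF_rep = (-24.0000,3.5000)
Δp = p'−p = (-3.0000,0.4375); α = Δx/Fx = (-3) / (-24) = 1/8
check: Δy/Fy = (7/16) / (7/2) = 1/8 ✓

α = 1/8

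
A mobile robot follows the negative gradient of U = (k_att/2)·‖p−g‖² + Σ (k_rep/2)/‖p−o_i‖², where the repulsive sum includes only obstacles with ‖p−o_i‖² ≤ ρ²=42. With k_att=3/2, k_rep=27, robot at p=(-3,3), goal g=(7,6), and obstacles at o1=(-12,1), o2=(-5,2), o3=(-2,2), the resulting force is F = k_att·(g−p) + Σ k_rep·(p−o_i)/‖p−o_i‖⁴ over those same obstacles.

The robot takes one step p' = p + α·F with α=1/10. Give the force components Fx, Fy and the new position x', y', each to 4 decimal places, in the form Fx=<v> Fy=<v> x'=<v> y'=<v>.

Fx=10.4100 Fy=12.3300 x'=-1.9590 y'=4.2330

F_att = 3/2·(g−p) = 3/2·(10,3) = (15.0000,4.5000)
o1: d²=85 > ρ²=42 → inactive
o2: d²=5 ≤ ρ²=42; F_rep = 27·(2,1)/5² = (2.1600,1.0800)
o3: d²=2 ≤ ρ²=42; F_rep = 27·(-1,1)/2² = (-6.7500,6.7500)
F = F_att + ΣF_rep = (10.4100,12.3300)
p' = p + 1/10·F = (-1.9590,4.2330)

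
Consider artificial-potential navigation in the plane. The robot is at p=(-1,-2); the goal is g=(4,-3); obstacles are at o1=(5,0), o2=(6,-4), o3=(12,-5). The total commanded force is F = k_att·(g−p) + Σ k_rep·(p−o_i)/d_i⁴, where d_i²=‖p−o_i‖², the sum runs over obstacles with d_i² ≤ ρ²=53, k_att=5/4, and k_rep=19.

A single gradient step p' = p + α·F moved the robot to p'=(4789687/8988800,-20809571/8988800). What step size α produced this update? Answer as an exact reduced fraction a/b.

α = 1/4

F_att = 5/4·(g−p) = 5/4·(5,-1) = (6.2500,-1.2500)
o1: d²=40 ≤ ρ²=53; F_rep = 19·(-6,-2)/40² = (-0.0712,-0.0238)
o2: d²=53 ≤ ρ²=53; F_rep = 19·(-7,2)/53² = (-0.0473,0.0135)
o3: d²=178 > ρ²=53 → inactive
F = F_att + ΣF_rep = (6.1314,-1.2602)
Δp = p'−p = (1.5329,-0.3151); α = Δx/Fx = (13778487/8988800) / (13778487/2247200) = 1/4
check: Δy/Fy = (-2831971/8988800) / (-2831971/2247200) = 1/4 ✓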